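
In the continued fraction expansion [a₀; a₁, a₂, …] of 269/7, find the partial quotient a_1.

Repeatedly divide and take the remainder:
269 ÷ 7 → quotient 38, remainder 3
7 ÷ 3 → quotient 2, remainder 1

2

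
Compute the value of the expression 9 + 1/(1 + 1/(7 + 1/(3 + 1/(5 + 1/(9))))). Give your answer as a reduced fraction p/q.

Start with 9.
5 + 1/(9/1) = 5 + 1/9 = 46/9
3 + 1/(46/9) = 3 + 9/46 = 147/46
7 + 1/(147/46) = 7 + 46/147 = 1075/147
1 + 1/(1075/147) = 1 + 147/1075 = 1222/1075
9 + 1/(1222/1075) = 9 + 1075/1222 = 12073/1222

12073/1222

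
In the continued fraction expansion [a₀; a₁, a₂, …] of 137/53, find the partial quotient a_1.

Run the Euclidean algorithm, recording each quotient:
⌊137/53⌋ = 2, remainder 31
⌊53/31⌋ = 1, remainder 22

1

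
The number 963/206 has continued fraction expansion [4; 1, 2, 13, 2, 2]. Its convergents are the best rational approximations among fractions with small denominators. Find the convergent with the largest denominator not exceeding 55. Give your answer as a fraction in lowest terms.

List convergents until the denominator exceeds the bound:
a_0 = 4: 4/1  (≤ bound)
a_1 = 1: 5/1  (≤ bound)
a_2 = 2: 14/3  (≤ bound)
a_3 = 13: 187/40  (≤ bound)
a_4 = 2: 388/83  (> 55, stop)

187/40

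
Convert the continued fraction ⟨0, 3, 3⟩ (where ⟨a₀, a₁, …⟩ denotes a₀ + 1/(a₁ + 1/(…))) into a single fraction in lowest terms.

a_0 = 0: 0/1
a_1 = 3: 1/3
a_2 = 3: 3/10

3/10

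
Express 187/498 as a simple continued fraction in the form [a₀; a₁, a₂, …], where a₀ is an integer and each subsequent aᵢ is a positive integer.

[0; 2, 1, 1, 1, 30, 2]

Run the Euclidean algorithm, recording each quotient:
⌊187/498⌋ = 0, remainder 187
⌊498/187⌋ = 2, remainder 124
⌊187/124⌋ = 1, remainder 63
⌊124/63⌋ = 1, remainder 61
⌊63/61⌋ = 1, remainder 2
⌊61/2⌋ = 30, remainder 1
⌊2/1⌋ = 2, remainder 0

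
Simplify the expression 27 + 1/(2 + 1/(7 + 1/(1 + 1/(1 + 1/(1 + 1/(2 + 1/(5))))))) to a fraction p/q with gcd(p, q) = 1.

19201/699

Use the convergent recurrence hₖ = aₖ·hₖ₋₁ + hₖ₋₂ (and likewise for the denominators kₖ):
a_0 = 27: 27/1
a_1 = 2: 55/2
a_2 = 7: 412/15
a_3 = 1: 467/17
a_4 = 1: 879/32
a_5 = 1: 1346/49
a_6 = 2: 3571/130
a_7 = 5: 19201/699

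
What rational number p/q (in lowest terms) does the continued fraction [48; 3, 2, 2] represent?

821/17

Build up convergents one term at a time:
a_0 = 48: 48/1
a_1 = 3: 145/3
a_2 = 2: 338/7
a_3 = 2: 821/17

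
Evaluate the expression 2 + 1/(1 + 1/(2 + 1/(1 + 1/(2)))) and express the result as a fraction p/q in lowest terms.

a_0 = 2: 2/1
a_1 = 1: 3/1
a_2 = 2: 8/3
a_3 = 1: 11/4
a_4 = 2: 30/11

30/11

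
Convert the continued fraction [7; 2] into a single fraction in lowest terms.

15/2

a_0 = 7: 7/1
a_1 = 2: 15/2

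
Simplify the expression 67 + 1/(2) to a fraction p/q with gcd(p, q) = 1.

Start with 2.
67 + 1/(2/1) = 67 + 1/2 = 135/2

135/2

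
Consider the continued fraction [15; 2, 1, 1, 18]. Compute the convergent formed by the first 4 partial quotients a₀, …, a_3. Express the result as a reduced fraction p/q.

Starting at the tail and folding back:
Start with 1.
1 + 1/(1/1) = 1 + 1/1 = 2/1
2 + 1/(2/1) = 2 + 1/2 = 5/2
15 + 1/(5/2) = 15 + 2/5 = 77/5

77/5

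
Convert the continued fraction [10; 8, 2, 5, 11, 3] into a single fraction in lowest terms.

32510/3213

a_0 = 10: 10/1
a_1 = 8: 81/8
a_2 = 2: 172/17
a_3 = 5: 941/93
a_4 = 11: 10523/1040
a_5 = 3: 32510/3213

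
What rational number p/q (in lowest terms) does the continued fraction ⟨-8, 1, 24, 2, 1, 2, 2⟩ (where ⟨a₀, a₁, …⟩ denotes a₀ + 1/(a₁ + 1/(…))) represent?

Work from the innermost term outward:
Start with 2.
2 + 1/(2/1) = 2 + 1/2 = 5/2
1 + 1/(5/2) = 1 + 2/5 = 7/5
2 + 1/(7/5) = 2 + 5/7 = 19/7
24 + 1/(19/7) = 24 + 7/19 = 463/19
1 + 1/(463/19) = 1 + 19/463 = 482/463
-8 + 1/(482/463) = -8 + 463/482 = -3393/482

-3393/482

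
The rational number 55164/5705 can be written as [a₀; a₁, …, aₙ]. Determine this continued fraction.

[9; 1, 2, 40, 7, 1, 5]

55164 = 9·5705 + 3819, so a_0 = 9
5705 = 1·3819 + 1886, so a_1 = 1
3819 = 2·1886 + 47, so a_2 = 2
1886 = 40·47 + 6, so a_3 = 40
47 = 7·6 + 5, so a_4 = 7
6 = 1·5 + 1, so a_5 = 1
5 = 5·1 + 0, so a_6 = 5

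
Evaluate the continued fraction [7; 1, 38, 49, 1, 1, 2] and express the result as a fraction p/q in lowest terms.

Start with 2.
1 + 1/(2/1) = 1 + 1/2 = 3/2
1 + 1/(3/2) = 1 + 2/3 = 5/3
49 + 1/(5/3) = 49 + 3/5 = 248/5
38 + 1/(248/5) = 38 + 5/248 = 9429/248
1 + 1/(9429/248) = 1 + 248/9429 = 9677/9429
7 + 1/(9677/9429) = 7 + 9429/9677 = 77168/9677

77168/9677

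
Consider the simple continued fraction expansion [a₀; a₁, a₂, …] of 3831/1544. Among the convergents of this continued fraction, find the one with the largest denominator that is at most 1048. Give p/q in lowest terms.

List convergents until the denominator exceeds the bound:
a_0 = 2: 2/1  (≤ bound)
a_1 = 2: 5/2  (≤ bound)
a_2 = 12: 62/25  (≤ bound)
a_3 = 1: 67/27  (≤ bound)
a_4 = 4: 330/133  (≤ bound)
a_5 = 3: 1057/426  (≤ bound)
a_6 = 1: 1387/559  (≤ bound)
a_7 = 2: 3831/1544  (> 1048, stop)

1387/559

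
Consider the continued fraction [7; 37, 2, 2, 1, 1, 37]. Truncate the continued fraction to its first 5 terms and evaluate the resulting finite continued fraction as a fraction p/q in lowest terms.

a_0 = 7: 7/1
a_1 = 37: 260/37
a_2 = 2: 527/75
a_3 = 2: 1314/187
a_4 = 1: 1841/262

1841/262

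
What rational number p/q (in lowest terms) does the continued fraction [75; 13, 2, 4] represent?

Build up convergents one term at a time:
a_0 = 75: 75/1
a_1 = 13: 976/13
a_2 = 2: 2027/27
a_3 = 4: 9084/121

9084/121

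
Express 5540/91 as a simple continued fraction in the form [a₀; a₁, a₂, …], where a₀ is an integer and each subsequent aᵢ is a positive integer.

5540 ÷ 91 → quotient 60, remainder 80
91 ÷ 80 → quotient 1, remainder 11
80 ÷ 11 → quotient 7, remainder 3
11 ÷ 3 → quotient 3, remainder 2
3 ÷ 2 → quotient 1, remainder 1
2 ÷ 1 → quotient 2, remainder 0

[60; 1, 7, 3, 1, 2]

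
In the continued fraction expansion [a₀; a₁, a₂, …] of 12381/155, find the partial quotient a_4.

⌊12381/155⌋ = 79, remainder 136
⌊155/136⌋ = 1, remainder 19
⌊136/19⌋ = 7, remainder 3
⌊19/3⌋ = 6, remainder 1
⌊3/1⌋ = 3, remainder 0

3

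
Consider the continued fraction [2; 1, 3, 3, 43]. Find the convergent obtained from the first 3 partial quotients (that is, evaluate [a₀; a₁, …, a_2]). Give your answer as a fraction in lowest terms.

Compute successive convergents:
a_0 = 2: 2/1
a_1 = 1: 3/1
a_2 = 3: 11/4

11/4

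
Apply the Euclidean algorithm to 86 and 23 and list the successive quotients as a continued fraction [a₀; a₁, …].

[3; 1, 2, 1, 5]

⌊86/23⌋ = 3, remainder 17
⌊23/17⌋ = 1, remainder 6
⌊17/6⌋ = 2, remainder 5
⌊6/5⌋ = 1, remainder 1
⌊5/1⌋ = 5, remainder 0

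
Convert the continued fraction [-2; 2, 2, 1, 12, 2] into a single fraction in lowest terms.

Start with 2.
12 + 1/(2/1) = 12 + 1/2 = 25/2
1 + 1/(25/2) = 1 + 2/25 = 27/25
2 + 1/(27/25) = 2 + 25/27 = 79/27
2 + 1/(79/27) = 2 + 27/79 = 185/79
-2 + 1/(185/79) = -2 + 79/185 = -291/185

-291/185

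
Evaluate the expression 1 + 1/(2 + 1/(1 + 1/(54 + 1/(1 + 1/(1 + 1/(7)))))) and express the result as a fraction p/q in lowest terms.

Build up convergents one term at a time:
a_0 = 1: 1/1
a_1 = 2: 3/2
a_2 = 1: 4/3
a_3 = 54: 219/164
a_4 = 1: 223/167
a_5 = 1: 442/331
a_6 = 7: 3317/2484

3317/2484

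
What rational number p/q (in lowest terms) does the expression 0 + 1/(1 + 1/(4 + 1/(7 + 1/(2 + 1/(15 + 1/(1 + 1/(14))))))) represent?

Start with 14.
1 + 1/(14/1) = 1 + 1/14 = 15/14
15 + 1/(15/14) = 15 + 14/15 = 239/15
2 + 1/(239/15) = 2 + 15/239 = 493/239
7 + 1/(493/239) = 7 + 239/493 = 3690/493
4 + 1/(3690/493) = 4 + 493/3690 = 15253/3690
1 + 1/(15253/3690) = 1 + 3690/15253 = 18943/15253
0 + 1/(18943/15253) = 0 + 15253/18943 = 15253/18943

15253/18943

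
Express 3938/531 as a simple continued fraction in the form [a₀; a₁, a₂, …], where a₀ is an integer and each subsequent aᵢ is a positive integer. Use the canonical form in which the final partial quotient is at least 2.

[7; 2, 2, 2, 14, 3]

3938 ÷ 531 → quotient 7, remainder 221
531 ÷ 221 → quotient 2, remainder 89
221 ÷ 89 → quotient 2, remainder 43
89 ÷ 43 → quotient 2, remainder 3
43 ÷ 3 → quotient 14, remainder 1
3 ÷ 1 → quotient 3, remainder 0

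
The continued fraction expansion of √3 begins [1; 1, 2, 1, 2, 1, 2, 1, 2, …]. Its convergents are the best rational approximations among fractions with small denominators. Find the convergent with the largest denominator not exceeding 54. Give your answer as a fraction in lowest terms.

a_0 = 1: 1/1  (≤ bound)
a_1 = 1: 2/1  (≤ bound)
a_2 = 2: 5/3  (≤ bound)
a_3 = 1: 7/4  (≤ bound)
a_4 = 2: 19/11  (≤ bound)
a_5 = 1: 26/15  (≤ bound)
a_6 = 2: 71/41  (≤ bound)
a_7 = 1: 97/56  (> 54, stop)

71/41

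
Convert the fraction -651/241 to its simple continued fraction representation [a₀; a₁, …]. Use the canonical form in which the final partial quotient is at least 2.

[-3; 3, 2, 1, 7, 3]

-651 ÷ 241 → quotient -3, remainder 72
241 ÷ 72 → quotient 3, remainder 25
72 ÷ 25 → quotient 2, remainder 22
25 ÷ 22 → quotient 1, remainder 3
22 ÷ 3 → quotient 7, remainder 1
3 ÷ 1 → quotient 3, remainder 0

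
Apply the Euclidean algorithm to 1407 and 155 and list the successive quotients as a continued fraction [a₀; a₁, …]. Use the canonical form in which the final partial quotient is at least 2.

[9; 12, 1, 11]

Run the Euclidean algorithm, recording each quotient:
⌊1407/155⌋ = 9, remainder 12
⌊155/12⌋ = 12, remainder 11
⌊12/11⌋ = 1, remainder 1
⌊11/1⌋ = 11, remainder 0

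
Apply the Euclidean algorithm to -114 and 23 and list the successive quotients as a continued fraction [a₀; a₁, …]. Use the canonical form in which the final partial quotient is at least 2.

Run the Euclidean algorithm, recording each quotient:
-114 = -5·23 + 1, so a_0 = -5
23 = 23·1 + 0, so a_1 = 23

[-5; 23]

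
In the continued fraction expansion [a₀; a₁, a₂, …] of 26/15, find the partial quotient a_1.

26 = 1·15 + 11, so a_0 = 1
15 = 1·11 + 4, so a_1 = 1

1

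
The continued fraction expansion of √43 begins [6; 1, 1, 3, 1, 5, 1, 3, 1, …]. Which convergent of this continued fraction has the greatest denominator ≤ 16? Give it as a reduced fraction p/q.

59/9

List convergents until the denominator exceeds the bound:
a_0 = 6: 6/1  (≤ bound)
a_1 = 1: 7/1  (≤ bound)
a_2 = 1: 13/2  (≤ bound)
a_3 = 3: 46/7  (≤ bound)
a_4 = 1: 59/9  (≤ bound)
a_5 = 5: 341/52  (> 16, stop)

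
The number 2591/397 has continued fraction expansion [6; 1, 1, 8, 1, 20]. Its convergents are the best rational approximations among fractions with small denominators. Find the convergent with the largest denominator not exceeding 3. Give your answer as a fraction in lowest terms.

13/2

List convergents until the denominator exceeds the bound:
a_0 = 6: 6/1  (≤ bound)
a_1 = 1: 7/1  (≤ bound)
a_2 = 1: 13/2  (≤ bound)
a_3 = 8: 111/17  (> 3, stop)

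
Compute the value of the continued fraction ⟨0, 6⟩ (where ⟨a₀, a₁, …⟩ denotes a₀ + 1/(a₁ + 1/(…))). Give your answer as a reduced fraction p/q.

a_0 = 0: 0/1
a_1 = 6: 1/6

1/6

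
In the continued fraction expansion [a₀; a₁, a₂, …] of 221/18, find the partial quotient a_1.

221 ÷ 18 → quotient 12, remainder 5
18 ÷ 5 → quotient 3, remainder 3

3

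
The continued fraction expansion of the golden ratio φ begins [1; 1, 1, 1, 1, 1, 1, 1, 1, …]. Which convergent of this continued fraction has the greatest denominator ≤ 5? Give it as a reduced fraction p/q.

List convergents until the denominator exceeds the bound:
a_0 = 1: 1/1  (≤ bound)
a_1 = 1: 2/1  (≤ bound)
a_2 = 1: 3/2  (≤ bound)
a_3 = 1: 5/3  (≤ bound)
a_4 = 1: 8/5  (≤ bound)
a_5 = 1: 13/8  (> 5, stop)

8/5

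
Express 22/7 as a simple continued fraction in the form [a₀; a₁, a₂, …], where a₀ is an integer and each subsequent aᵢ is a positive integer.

Repeatedly divide and take the remainder:
22 ÷ 7 → quotient 3, remainder 1
7 ÷ 1 → quotient 7, remainder 0

[3; 7]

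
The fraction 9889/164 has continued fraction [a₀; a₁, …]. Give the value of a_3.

1

⌊9889/164⌋ = 60, remainder 49
⌊164/49⌋ = 3, remainder 17
⌊49/17⌋ = 2, remainder 15
⌊17/15⌋ = 1, remainder 2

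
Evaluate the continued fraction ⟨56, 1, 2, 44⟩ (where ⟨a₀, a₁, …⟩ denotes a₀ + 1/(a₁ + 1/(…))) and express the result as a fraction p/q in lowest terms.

7537/133

Start with 44.
2 + 1/(44/1) = 2 + 1/44 = 89/44
1 + 1/(89/44) = 1 + 44/89 = 133/89
56 + 1/(133/89) = 56 + 89/133 = 7537/133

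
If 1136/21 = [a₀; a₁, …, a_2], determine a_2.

2

⌊1136/21⌋ = 54, remainder 2
⌊21/2⌋ = 10, remainder 1
⌊2/1⌋ = 2, remainder 0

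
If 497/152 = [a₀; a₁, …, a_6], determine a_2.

497 = 3·152 + 41, so a_0 = 3
152 = 3·41 + 29, so a_1 = 3
41 = 1·29 + 12, so a_2 = 1

1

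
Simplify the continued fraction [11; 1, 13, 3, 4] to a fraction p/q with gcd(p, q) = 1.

Work from the innermost term outward:
Start with 4.
3 + 1/(4/1) = 3 + 1/4 = 13/4
13 + 1/(13/4) = 13 + 4/13 = 173/13
1 + 1/(173/13) = 1 + 13/173 = 186/173
11 + 1/(186/173) = 11 + 173/186 = 2219/186

2219/186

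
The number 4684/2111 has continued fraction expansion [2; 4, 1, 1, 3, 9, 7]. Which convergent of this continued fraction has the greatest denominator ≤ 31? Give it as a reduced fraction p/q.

List convergents until the denominator exceeds the bound:
a_0 = 2: 2/1  (≤ bound)
a_1 = 4: 9/4  (≤ bound)
a_2 = 1: 11/5  (≤ bound)
a_3 = 1: 20/9  (≤ bound)
a_4 = 3: 71/32  (> 31, stop)

20/9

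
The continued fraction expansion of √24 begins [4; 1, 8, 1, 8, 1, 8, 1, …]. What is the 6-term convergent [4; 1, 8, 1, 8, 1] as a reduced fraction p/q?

485/99

Start with 1.
8 + 1/(1/1) = 8 + 1/1 = 9/1
1 + 1/(9/1) = 1 + 1/9 = 10/9
8 + 1/(10/9) = 8 + 9/10 = 89/10
1 + 1/(89/10) = 1 + 10/89 = 99/89
4 + 1/(99/89) = 4 + 89/99 = 485/99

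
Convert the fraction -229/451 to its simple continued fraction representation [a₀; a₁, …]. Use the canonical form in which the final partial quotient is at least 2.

-229 = -1·451 + 222, so a_0 = -1
451 = 2·222 + 7, so a_1 = 2
222 = 31·7 + 5, so a_2 = 31
7 = 1·5 + 2, so a_3 = 1
5 = 2·2 + 1, so a_4 = 2
2 = 2·1 + 0, so a_5 = 2

[-1; 2, 31, 1, 2, 2]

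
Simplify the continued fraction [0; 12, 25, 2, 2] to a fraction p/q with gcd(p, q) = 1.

Starting at the tail and folding back:
Start with 2.
2 + 1/(2/1) = 2 + 1/2 = 5/2
25 + 1/(5/2) = 25 + 2/5 = 127/5
12 + 1/(127/5) = 12 + 5/127 = 1529/127
0 + 1/(1529/127) = 0 + 127/1529 = 127/1529

127/1529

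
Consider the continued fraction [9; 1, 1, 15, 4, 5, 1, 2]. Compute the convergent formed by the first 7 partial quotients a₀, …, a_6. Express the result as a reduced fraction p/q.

7489/787

Start with 1.
5 + 1/(1/1) = 5 + 1/1 = 6/1
4 + 1/(6/1) = 4 + 1/6 = 25/6
15 + 1/(25/6) = 15 + 6/25 = 381/25
1 + 1/(381/25) = 1 + 25/381 = 406/381
1 + 1/(406/381) = 1 + 381/406 = 787/406
9 + 1/(787/406) = 9 + 406/787 = 7489/787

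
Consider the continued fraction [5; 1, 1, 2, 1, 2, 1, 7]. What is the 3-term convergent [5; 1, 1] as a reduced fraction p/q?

Start with 1.
1 + 1/(1/1) = 1 + 1/1 = 2/1
5 + 1/(2/1) = 5 + 1/2 = 11/2

11/2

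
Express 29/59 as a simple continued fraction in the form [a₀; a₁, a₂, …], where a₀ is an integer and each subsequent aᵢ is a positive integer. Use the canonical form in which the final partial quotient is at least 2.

Repeatedly divide and take the remainder:
⌊29/59⌋ = 0, remainder 29
⌊59/29⌋ = 2, remainder 1
⌊29/1⌋ = 29, remainder 0

[0; 2, 29]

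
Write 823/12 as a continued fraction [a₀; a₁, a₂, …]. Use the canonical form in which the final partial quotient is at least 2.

[68; 1, 1, 2, 2]

Apply division with remainder until the remainder is 0:
⌊823/12⌋ = 68, remainder 7
⌊12/7⌋ = 1, remainder 5
⌊7/5⌋ = 1, remainder 2
⌊5/2⌋ = 2, remainder 1
⌊2/1⌋ = 2, remainder 0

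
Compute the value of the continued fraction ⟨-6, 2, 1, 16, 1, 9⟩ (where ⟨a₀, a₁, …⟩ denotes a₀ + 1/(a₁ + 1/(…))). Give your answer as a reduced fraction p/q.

-2983/527

Compute successive convergents:
a_0 = -6: -6/1
a_1 = 2: -11/2
a_2 = 1: -17/3
a_3 = 16: -283/50
a_4 = 1: -300/53
a_5 = 9: -2983/527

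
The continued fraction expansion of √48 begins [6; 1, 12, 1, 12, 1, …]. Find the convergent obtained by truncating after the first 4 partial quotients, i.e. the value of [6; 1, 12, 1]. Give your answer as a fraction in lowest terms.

a_0 = 6: 6/1
a_1 = 1: 7/1
a_2 = 12: 90/13
a_3 = 1: 97/14

97/14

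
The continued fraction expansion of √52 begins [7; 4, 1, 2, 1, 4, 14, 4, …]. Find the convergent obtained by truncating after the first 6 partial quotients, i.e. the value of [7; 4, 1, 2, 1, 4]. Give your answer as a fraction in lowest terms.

649/90

Start with 4.
1 + 1/(4/1) = 1 + 1/4 = 5/4
2 + 1/(5/4) = 2 + 4/5 = 14/5
1 + 1/(14/5) = 1 + 5/14 = 19/14
4 + 1/(19/14) = 4 + 14/19 = 90/19
7 + 1/(90/19) = 7 + 19/90 = 649/90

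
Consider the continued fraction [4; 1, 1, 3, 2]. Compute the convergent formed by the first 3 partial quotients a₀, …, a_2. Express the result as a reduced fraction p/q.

a_0 = 4: 4/1
a_1 = 1: 5/1
a_2 = 1: 9/2

9/2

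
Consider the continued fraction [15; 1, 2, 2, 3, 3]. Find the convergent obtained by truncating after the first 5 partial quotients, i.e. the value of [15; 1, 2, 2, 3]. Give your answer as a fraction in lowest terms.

Start with 3.
2 + 1/(3/1) = 2 + 1/3 = 7/3
2 + 1/(7/3) = 2 + 3/7 = 17/7
1 + 1/(17/7) = 1 + 7/17 = 24/17
15 + 1/(24/17) = 15 + 17/24 = 377/24

377/24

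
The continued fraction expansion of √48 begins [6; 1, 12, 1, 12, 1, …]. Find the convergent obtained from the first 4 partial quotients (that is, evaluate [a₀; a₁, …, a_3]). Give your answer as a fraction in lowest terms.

97/14

Start with 1.
12 + 1/(1/1) = 12 + 1/1 = 13/1
1 + 1/(13/1) = 1 + 1/13 = 14/13
6 + 1/(14/13) = 6 + 13/14 = 97/14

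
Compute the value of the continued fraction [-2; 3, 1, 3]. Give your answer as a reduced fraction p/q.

-26/15

Use the convergent recurrence hₖ = aₖ·hₖ₋₁ + hₖ₋₂ (and likewise for the denominators kₖ):
a_0 = -2: -2/1
a_1 = 3: -5/3
a_2 = 1: -7/4
a_3 = 3: -26/15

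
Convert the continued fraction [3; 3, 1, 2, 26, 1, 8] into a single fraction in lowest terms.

8829/2698

Start with 8.
1 + 1/(8/1) = 1 + 1/8 = 9/8
26 + 1/(9/8) = 26 + 8/9 = 242/9
2 + 1/(242/9) = 2 + 9/242 = 493/242
1 + 1/(493/242) = 1 + 242/493 = 735/493
3 + 1/(735/493) = 3 + 493/735 = 2698/735
3 + 1/(2698/735) = 3 + 735/2698 = 8829/2698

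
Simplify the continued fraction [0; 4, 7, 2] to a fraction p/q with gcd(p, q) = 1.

15/62

a_0 = 0: 0/1
a_1 = 4: 1/4
a_2 = 7: 7/29
a_3 = 2: 15/62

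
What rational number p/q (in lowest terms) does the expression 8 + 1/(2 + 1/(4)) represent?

76/9

Use the convergent recurrence hₖ = aₖ·hₖ₋₁ + hₖ₋₂ (and likewise for the denominators kₖ):
a_0 = 8: 8/1
a_1 = 2: 17/2
a_2 = 4: 76/9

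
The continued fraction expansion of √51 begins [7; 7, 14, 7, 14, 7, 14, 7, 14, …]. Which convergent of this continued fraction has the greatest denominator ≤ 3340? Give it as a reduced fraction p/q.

a_0 = 7: 7/1  (≤ bound)
a_1 = 7: 50/7  (≤ bound)
a_2 = 14: 707/99  (≤ bound)
a_3 = 7: 4999/700  (≤ bound)
a_4 = 14: 70693/9899  (> 3340, stop)

4999/700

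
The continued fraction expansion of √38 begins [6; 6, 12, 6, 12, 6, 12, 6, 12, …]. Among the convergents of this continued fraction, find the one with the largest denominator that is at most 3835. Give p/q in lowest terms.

a_0 = 6: 6/1  (≤ bound)
a_1 = 6: 37/6  (≤ bound)
a_2 = 12: 450/73  (≤ bound)
a_3 = 6: 2737/444  (≤ bound)
a_4 = 12: 33294/5401  (> 3835, stop)

2737/444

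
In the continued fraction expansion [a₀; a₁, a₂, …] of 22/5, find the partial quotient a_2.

22 ÷ 5 → quotient 4, remainder 2
5 ÷ 2 → quotient 2, remainder 1
2 ÷ 1 → quotient 2, remainder 0

2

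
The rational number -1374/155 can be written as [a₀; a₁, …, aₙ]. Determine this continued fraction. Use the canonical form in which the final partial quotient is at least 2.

Run the Euclidean algorithm, recording each quotient:
-1374 = -9·155 + 21, so a_0 = -9
155 = 7·21 + 8, so a_1 = 7
21 = 2·8 + 5, so a_2 = 2
8 = 1·5 + 3, so a_3 = 1
5 = 1·3 + 2, so a_4 = 1
3 = 1·2 + 1, so a_5 = 1
2 = 2·1 + 0, so a_6 = 2

[-9; 7, 2, 1, 1, 1, 2]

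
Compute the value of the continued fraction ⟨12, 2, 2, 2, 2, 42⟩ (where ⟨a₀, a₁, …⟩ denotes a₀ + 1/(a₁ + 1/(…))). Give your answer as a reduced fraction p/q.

Compute successive convergents:
a_0 = 12: 12/1
a_1 = 2: 25/2
a_2 = 2: 62/5
a_3 = 2: 149/12
a_4 = 2: 360/29
a_5 = 42: 15269/1230

15269/1230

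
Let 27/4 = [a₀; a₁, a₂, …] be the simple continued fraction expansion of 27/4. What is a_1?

⌊27/4⌋ = 6, remainder 3
⌊4/3⌋ = 1, remainder 1

1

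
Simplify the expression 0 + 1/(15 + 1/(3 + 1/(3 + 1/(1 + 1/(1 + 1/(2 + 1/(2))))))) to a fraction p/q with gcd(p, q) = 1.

141/2158

a_0 = 0: 0/1
a_1 = 15: 1/15
a_2 = 3: 3/46
a_3 = 3: 10/153
a_4 = 1: 13/199
a_5 = 1: 23/352
a_6 = 2: 59/903
a_7 = 2: 141/2158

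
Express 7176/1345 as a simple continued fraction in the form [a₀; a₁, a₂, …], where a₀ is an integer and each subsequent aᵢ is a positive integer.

Run the Euclidean algorithm, recording each quotient:
⌊7176/1345⌋ = 5, remainder 451
⌊1345/451⌋ = 2, remainder 443
⌊451/443⌋ = 1, remainder 8
⌊443/8⌋ = 55, remainder 3
⌊8/3⌋ = 2, remainder 2
⌊3/2⌋ = 1, remainder 1
⌊2/1⌋ = 2, remainder 0

[5; 2, 1, 55, 2, 1, 2]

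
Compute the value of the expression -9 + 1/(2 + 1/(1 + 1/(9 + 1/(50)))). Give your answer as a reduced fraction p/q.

-12576/1453

Start with 50.
9 + 1/(50/1) = 9 + 1/50 = 451/50
1 + 1/(451/50) = 1 + 50/451 = 501/451
2 + 1/(501/451) = 2 + 451/501 = 1453/501
-9 + 1/(1453/501) = -9 + 501/1453 = -12576/1453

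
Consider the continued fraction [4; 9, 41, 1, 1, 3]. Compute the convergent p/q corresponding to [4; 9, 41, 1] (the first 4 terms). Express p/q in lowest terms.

1558/379

Collapse the nested fraction from the inside out:
Start with 1.
41 + 1/(1/1) = 41 + 1/1 = 42/1
9 + 1/(42/1) = 9 + 1/42 = 379/42
4 + 1/(379/42) = 4 + 42/379 = 1558/379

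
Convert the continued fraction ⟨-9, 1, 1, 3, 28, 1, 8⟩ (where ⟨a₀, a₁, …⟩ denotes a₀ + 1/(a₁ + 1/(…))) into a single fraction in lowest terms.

a_0 = -9: -9/1
a_1 = 1: -8/1
a_2 = 1: -17/2
a_3 = 3: -59/7
a_4 = 28: -1669/198
a_5 = 1: -1728/205
a_6 = 8: -15493/1838

-15493/1838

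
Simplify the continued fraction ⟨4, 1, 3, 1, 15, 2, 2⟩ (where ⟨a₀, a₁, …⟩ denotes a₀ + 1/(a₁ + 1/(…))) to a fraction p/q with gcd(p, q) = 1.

Work from the innermost term outward:
Start with 2.
2 + 1/(2/1) = 2 + 1/2 = 5/2
15 + 1/(5/2) = 15 + 2/5 = 77/5
1 + 1/(77/5) = 1 + 5/77 = 82/77
3 + 1/(82/77) = 3 + 77/82 = 323/82
1 + 1/(323/82) = 1 + 82/323 = 405/323
4 + 1/(405/323) = 4 + 323/405 = 1943/405

1943/405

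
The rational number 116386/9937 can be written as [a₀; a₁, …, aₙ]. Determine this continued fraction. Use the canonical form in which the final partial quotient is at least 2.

[11; 1, 2, 2, 10, 3, 14, 3]

⌊116386/9937⌋ = 11, remainder 7079
⌊9937/7079⌋ = 1, remainder 2858
⌊7079/2858⌋ = 2, remainder 1363
⌊2858/1363⌋ = 2, remainder 132
⌊1363/132⌋ = 10, remainder 43
⌊132/43⌋ = 3, remainder 3
⌊43/3⌋ = 14, remainder 1
⌊3/1⌋ = 3, remainder 0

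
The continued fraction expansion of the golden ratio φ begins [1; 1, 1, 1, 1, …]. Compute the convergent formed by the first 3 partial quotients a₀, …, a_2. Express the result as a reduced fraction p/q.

3/2

Compute successive convergents:
a_0 = 1: 1/1
a_1 = 1: 2/1
a_2 = 1: 3/2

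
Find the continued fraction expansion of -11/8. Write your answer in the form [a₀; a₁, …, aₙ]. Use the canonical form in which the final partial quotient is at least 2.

-11 = -2·8 + 5, so a_0 = -2
8 = 1·5 + 3, so a_1 = 1
5 = 1·3 + 2, so a_2 = 1
3 = 1·2 + 1, so a_3 = 1
2 = 2·1 + 0, so a_4 = 2

[-2; 1, 1, 1, 2]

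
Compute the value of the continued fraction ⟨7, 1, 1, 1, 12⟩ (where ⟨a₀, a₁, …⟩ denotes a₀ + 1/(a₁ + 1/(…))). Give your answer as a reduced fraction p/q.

Start with 12.
1 + 1/(12/1) = 1 + 1/12 = 13/12
1 + 1/(13/12) = 1 + 12/13 = 25/13
1 + 1/(25/13) = 1 + 13/25 = 38/25
7 + 1/(38/25) = 7 + 25/38 = 291/38

291/38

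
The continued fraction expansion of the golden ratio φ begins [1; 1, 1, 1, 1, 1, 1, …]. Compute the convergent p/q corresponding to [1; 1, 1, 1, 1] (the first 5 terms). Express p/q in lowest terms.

Compute successive convergents:
a_0 = 1: 1/1
a_1 = 1: 2/1
a_2 = 1: 3/2
a_3 = 1: 5/3
a_4 = 1: 8/5

8/5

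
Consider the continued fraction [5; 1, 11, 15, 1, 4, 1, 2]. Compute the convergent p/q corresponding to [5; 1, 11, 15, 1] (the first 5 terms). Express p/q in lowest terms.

1142/193

Work from the innermost term outward:
Start with 1.
15 + 1/(1/1) = 15 + 1/1 = 16/1
11 + 1/(16/1) = 11 + 1/16 = 177/16
1 + 1/(177/16) = 1 + 16/177 = 193/177
5 + 1/(193/177) = 5 + 177/193 = 1142/193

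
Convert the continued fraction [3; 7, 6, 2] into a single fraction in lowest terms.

a_0 = 3: 3/1
a_1 = 7: 22/7
a_2 = 6: 135/43
a_3 = 2: 292/93

292/93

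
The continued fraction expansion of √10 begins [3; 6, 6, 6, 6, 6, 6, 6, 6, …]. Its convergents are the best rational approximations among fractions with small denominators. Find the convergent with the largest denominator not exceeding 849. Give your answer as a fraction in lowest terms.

List convergents until the denominator exceeds the bound:
a_0 = 3: 3/1  (≤ bound)
a_1 = 6: 19/6  (≤ bound)
a_2 = 6: 117/37  (≤ bound)
a_3 = 6: 721/228  (≤ bound)
a_4 = 6: 4443/1405  (> 849, stop)

721/228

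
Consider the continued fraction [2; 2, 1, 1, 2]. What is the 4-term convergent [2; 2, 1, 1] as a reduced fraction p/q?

12/5

Compute successive convergents:
a_0 = 2: 2/1
a_1 = 2: 5/2
a_2 = 1: 7/3
a_3 = 1: 12/5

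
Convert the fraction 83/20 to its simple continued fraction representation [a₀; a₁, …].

Apply division with remainder until the remainder is 0:
⌊83/20⌋ = 4, remainder 3
⌊20/3⌋ = 6, remainder 2
⌊3/2⌋ = 1, remainder 1
⌊2/1⌋ = 2, remainder 0

[4; 6, 1, 2]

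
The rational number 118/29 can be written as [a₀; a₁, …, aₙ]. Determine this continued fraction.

[4; 14, 2]

⌊118/29⌋ = 4, remainder 2
⌊29/2⌋ = 14, remainder 1
⌊2/1⌋ = 2, remainder 0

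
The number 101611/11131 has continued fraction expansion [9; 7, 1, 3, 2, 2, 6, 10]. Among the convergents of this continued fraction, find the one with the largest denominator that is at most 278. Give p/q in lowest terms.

1561/171

a_0 = 9: 9/1  (≤ bound)
a_1 = 7: 64/7  (≤ bound)
a_2 = 1: 73/8  (≤ bound)
a_3 = 3: 283/31  (≤ bound)
a_4 = 2: 639/70  (≤ bound)
a_5 = 2: 1561/171  (≤ bound)
a_6 = 6: 10005/1096  (> 278, stop)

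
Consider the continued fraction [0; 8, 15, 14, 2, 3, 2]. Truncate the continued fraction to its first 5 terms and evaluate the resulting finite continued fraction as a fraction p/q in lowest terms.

a_0 = 0: 0/1
a_1 = 8: 1/8
a_2 = 15: 15/121
a_3 = 14: 211/1702
a_4 = 2: 437/3525

437/3525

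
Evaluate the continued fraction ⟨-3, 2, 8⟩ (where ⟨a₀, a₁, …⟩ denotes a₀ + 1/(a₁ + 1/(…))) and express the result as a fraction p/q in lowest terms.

-43/17

a_0 = -3: -3/1
a_1 = 2: -5/2
a_2 = 8: -43/17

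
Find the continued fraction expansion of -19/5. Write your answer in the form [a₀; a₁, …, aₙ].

-19 = -4·5 + 1, so a_0 = -4
5 = 5·1 + 0, so a_1 = 5

[-4; 5]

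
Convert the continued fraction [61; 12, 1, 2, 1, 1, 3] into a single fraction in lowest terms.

19423/318

Use the convergent recurrence hₖ = aₖ·hₖ₋₁ + hₖ₋₂ (and likewise for the denominators kₖ):
a_0 = 61: 61/1
a_1 = 12: 733/12
a_2 = 1: 794/13
a_3 = 2: 2321/38
a_4 = 1: 3115/51
a_5 = 1: 5436/89
a_6 = 3: 19423/318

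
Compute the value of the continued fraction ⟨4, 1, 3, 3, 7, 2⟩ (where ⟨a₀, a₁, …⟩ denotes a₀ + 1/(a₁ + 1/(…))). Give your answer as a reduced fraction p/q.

Start with 2.
7 + 1/(2/1) = 7 + 1/2 = 15/2
3 + 1/(15/2) = 3 + 2/15 = 47/15
3 + 1/(47/15) = 3 + 15/47 = 156/47
1 + 1/(156/47) = 1 + 47/156 = 203/156
4 + 1/(203/156) = 4 + 156/203 = 968/203

968/203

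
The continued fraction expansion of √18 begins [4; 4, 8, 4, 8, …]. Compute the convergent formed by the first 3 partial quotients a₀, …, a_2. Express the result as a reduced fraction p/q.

Start with 8.
4 + 1/(8/1) = 4 + 1/8 = 33/8
4 + 1/(33/8) = 4 + 8/33 = 140/33

140/33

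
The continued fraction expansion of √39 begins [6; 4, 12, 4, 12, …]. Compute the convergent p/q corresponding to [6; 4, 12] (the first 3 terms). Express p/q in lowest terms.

Collapse the nested fraction from the inside out:
Start with 12.
4 + 1/(12/1) = 4 + 1/12 = 49/12
6 + 1/(49/12) = 6 + 12/49 = 306/49

306/49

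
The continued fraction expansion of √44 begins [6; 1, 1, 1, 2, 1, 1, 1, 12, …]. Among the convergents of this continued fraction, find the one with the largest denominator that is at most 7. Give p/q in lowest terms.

a_0 = 6: 6/1  (≤ bound)
a_1 = 1: 7/1  (≤ bound)
a_2 = 1: 13/2  (≤ bound)
a_3 = 1: 20/3  (≤ bound)
a_4 = 2: 53/8  (> 7, stop)

20/3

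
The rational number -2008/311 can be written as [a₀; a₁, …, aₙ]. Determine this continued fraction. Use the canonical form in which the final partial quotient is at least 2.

-2008 ÷ 311 → quotient -7, remainder 169
311 ÷ 169 → quotient 1, remainder 142
169 ÷ 142 → quotient 1, remainder 27
142 ÷ 27 → quotient 5, remainder 7
27 ÷ 7 → quotient 3, remainder 6
7 ÷ 6 → quotient 1, remainder 1
6 ÷ 1 → quotient 6, remainder 0

[-7; 1, 1, 5, 3, 1, 6]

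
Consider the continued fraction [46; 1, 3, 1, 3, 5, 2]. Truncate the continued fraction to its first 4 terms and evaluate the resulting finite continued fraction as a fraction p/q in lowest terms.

234/5

Build up convergents one term at a time:
a_0 = 46: 46/1
a_1 = 1: 47/1
a_2 = 3: 187/4
a_3 = 1: 234/5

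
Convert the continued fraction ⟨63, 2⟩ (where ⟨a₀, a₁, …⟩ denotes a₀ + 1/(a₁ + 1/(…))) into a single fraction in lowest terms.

127/2

Start with 2.
63 + 1/(2/1) = 63 + 1/2 = 127/2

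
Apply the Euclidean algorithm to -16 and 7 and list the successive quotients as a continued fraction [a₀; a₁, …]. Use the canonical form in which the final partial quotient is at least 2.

Run the Euclidean algorithm, recording each quotient:
-16 ÷ 7 → quotient -3, remainder 5
7 ÷ 5 → quotient 1, remainder 2
5 ÷ 2 → quotient 2, remainder 1
2 ÷ 1 → quotient 2, remainder 0

[-3; 1, 2, 2]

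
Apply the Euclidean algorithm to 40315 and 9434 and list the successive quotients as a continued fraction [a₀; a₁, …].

[4; 3, 1, 1, 1, 12, 6, 11]

⌊40315/9434⌋ = 4, remainder 2579
⌊9434/2579⌋ = 3, remainder 1697
⌊2579/1697⌋ = 1, remainder 882
⌊1697/882⌋ = 1, remainder 815
⌊882/815⌋ = 1, remainder 67
⌊815/67⌋ = 12, remainder 11
⌊67/11⌋ = 6, remainder 1
⌊11/1⌋ = 11, remainder 0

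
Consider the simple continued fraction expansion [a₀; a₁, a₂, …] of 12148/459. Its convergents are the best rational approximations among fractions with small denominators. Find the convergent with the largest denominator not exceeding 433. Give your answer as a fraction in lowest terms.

3917/148

a_0 = 26: 26/1  (≤ bound)
a_1 = 2: 53/2  (≤ bound)
a_2 = 6: 344/13  (≤ bound)
a_3 = 1: 397/15  (≤ bound)
a_4 = 9: 3917/148  (≤ bound)
a_5 = 3: 12148/459  (> 433, stop)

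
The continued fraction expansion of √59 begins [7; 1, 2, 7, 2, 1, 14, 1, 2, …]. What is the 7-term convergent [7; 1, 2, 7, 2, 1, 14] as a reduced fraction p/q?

Compute successive convergents:
a_0 = 7: 7/1
a_1 = 1: 8/1
a_2 = 2: 23/3
a_3 = 7: 169/22
a_4 = 2: 361/47
a_5 = 1: 530/69
a_6 = 14: 7781/1013

7781/1013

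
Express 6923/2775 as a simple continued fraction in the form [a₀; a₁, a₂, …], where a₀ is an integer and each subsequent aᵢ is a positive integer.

Repeatedly divide and take the remainder:
6923 = 2·2775 + 1373, so a_0 = 2
2775 = 2·1373 + 29, so a_1 = 2
1373 = 47·29 + 10, so a_2 = 47
29 = 2·10 + 9, so a_3 = 2
10 = 1·9 + 1, so a_4 = 1
9 = 9·1 + 0, so a_5 = 9

[2; 2, 47, 2, 1, 9]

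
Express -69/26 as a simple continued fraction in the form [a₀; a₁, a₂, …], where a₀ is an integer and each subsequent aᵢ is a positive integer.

⌊-69/26⌋ = -3, remainder 9
⌊26/9⌋ = 2, remainder 8
⌊9/8⌋ = 1, remainder 1
⌊8/1⌋ = 8, remainder 0

[-3; 2, 1, 8]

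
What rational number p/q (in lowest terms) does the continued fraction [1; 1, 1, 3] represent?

Start with 3.
1 + 1/(3/1) = 1 + 1/3 = 4/3
1 + 1/(4/3) = 1 + 3/4 = 7/4
1 + 1/(7/4) = 1 + 4/7 = 11/7

11/7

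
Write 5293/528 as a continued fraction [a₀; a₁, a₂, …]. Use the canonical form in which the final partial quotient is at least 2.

[10; 40, 1, 1, 1, 1, 2]

Apply division with remainder until the remainder is 0:
5293 = 10·528 + 13, so a_0 = 10
528 = 40·13 + 8, so a_1 = 40
13 = 1·8 + 5, so a_2 = 1
8 = 1·5 + 3, so a_3 = 1
5 = 1·3 + 2, so a_4 = 1
3 = 1·2 + 1, so a_5 = 1
2 = 2·1 + 0, so a_6 = 2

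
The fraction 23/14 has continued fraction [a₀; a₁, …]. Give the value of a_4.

23 = 1·14 + 9, so a_0 = 1
14 = 1·9 + 5, so a_1 = 1
9 = 1·5 + 4, so a_2 = 1
5 = 1·4 + 1, so a_3 = 1
4 = 4·1 + 0, so a_4 = 4

4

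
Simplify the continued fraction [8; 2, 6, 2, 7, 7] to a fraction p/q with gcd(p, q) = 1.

12620/1491

Start with 7.
7 + 1/(7/1) = 7 + 1/7 = 50/7
2 + 1/(50/7) = 2 + 7/50 = 107/50
6 + 1/(107/50) = 6 + 50/107 = 692/107
2 + 1/(692/107) = 2 + 107/692 = 1491/692
8 + 1/(1491/692) = 8 + 692/1491 = 12620/1491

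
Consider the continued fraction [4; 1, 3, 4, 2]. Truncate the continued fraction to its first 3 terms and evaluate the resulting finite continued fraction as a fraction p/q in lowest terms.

19/4

a_0 = 4: 4/1
a_1 = 1: 5/1
a_2 = 3: 19/4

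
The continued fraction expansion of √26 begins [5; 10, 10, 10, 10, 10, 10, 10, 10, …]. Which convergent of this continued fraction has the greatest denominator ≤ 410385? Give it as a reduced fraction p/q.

a_0 = 5: 5/1  (≤ bound)
a_1 = 10: 51/10  (≤ bound)
a_2 = 10: 515/101  (≤ bound)
a_3 = 10: 5201/1020  (≤ bound)
a_4 = 10: 52525/10301  (≤ bound)
a_5 = 10: 530451/104030  (≤ bound)
a_6 = 10: 5357035/1050601  (> 410385, stop)

530451/104030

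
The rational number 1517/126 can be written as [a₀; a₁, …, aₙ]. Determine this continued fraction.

[12; 25, 5]

1517 = 12·126 + 5, so a_0 = 12
126 = 25·5 + 1, so a_1 = 25
5 = 5·1 + 0, so a_2 = 5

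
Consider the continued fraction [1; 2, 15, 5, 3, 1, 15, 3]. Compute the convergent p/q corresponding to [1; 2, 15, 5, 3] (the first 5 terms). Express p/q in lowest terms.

745/502

Start with 3.
5 + 1/(3/1) = 5 + 1/3 = 16/3
15 + 1/(16/3) = 15 + 3/16 = 243/16
2 + 1/(243/16) = 2 + 16/243 = 502/243
1 + 1/(502/243) = 1 + 243/502 = 745/502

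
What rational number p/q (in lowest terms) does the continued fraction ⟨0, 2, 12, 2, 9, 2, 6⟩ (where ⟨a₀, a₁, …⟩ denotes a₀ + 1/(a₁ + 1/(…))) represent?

3231/6721

Collapse the nested fraction from the inside out:
Start with 6.
2 + 1/(6/1) = 2 + 1/6 = 13/6
9 + 1/(13/6) = 9 + 6/13 = 123/13
2 + 1/(123/13) = 2 + 13/123 = 259/123
12 + 1/(259/123) = 12 + 123/259 = 3231/259
2 + 1/(3231/259) = 2 + 259/3231 = 6721/3231
0 + 1/(6721/3231) = 0 + 3231/6721 = 3231/6721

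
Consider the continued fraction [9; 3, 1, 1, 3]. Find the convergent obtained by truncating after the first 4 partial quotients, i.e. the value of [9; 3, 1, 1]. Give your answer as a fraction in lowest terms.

a_0 = 9: 9/1
a_1 = 3: 28/3
a_2 = 1: 37/4
a_3 = 1: 65/7

65/7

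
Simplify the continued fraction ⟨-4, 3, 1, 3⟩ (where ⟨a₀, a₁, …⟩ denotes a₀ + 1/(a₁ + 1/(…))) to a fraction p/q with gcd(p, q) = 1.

Start with 3.
1 + 1/(3/1) = 1 + 1/3 = 4/3
3 + 1/(4/3) = 3 + 3/4 = 15/4
-4 + 1/(15/4) = -4 + 4/15 = -56/15

-56/15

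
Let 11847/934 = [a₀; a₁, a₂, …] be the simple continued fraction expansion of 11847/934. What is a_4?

49

Repeatedly divide and take the remainder:
11847 = 12·934 + 639, so a_0 = 12
934 = 1·639 + 295, so a_1 = 1
639 = 2·295 + 49, so a_2 = 2
295 = 6·49 + 1, so a_3 = 6
49 = 49·1 + 0, so a_4 = 49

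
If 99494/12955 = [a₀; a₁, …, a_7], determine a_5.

Run the Euclidean algorithm, recording each quotient:
99494 ÷ 12955 → quotient 7, remainder 8809
12955 ÷ 8809 → quotient 1, remainder 4146
8809 ÷ 4146 → quotient 2, remainder 517
4146 ÷ 517 → quotient 8, remainder 10
517 ÷ 10 → quotient 51, remainder 7
10 ÷ 7 → quotient 1, remainder 3

1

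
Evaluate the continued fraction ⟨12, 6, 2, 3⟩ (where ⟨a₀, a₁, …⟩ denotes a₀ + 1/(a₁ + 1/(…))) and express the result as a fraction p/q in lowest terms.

547/45

Start with 3.
2 + 1/(3/1) = 2 + 1/3 = 7/3
6 + 1/(7/3) = 6 + 3/7 = 45/7
12 + 1/(45/7) = 12 + 7/45 = 547/45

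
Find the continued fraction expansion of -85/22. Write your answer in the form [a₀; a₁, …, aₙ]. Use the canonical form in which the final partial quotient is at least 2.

[-4; 7, 3]

Run the Euclidean algorithm, recording each quotient:
-85 ÷ 22 → quotient -4, remainder 3
22 ÷ 3 → quotient 7, remainder 1
3 ÷ 1 → quotient 3, remainder 0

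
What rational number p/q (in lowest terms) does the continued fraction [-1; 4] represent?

Collapse the nested fraction from the inside out:
Start with 4.
-1 + 1/(4/1) = -1 + 1/4 = -3/4

-3/4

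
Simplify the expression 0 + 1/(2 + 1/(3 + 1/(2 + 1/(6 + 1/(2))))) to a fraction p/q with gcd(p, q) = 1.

Start with 2.
6 + 1/(2/1) = 6 + 1/2 = 13/2
2 + 1/(13/2) = 2 + 2/13 = 28/13
3 + 1/(28/13) = 3 + 13/28 = 97/28
2 + 1/(97/28) = 2 + 28/97 = 222/97
0 + 1/(222/97) = 0 + 97/222 = 97/222

97/222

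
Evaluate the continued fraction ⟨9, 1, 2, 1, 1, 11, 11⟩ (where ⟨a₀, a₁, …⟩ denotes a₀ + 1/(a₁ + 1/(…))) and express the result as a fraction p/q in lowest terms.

Compute successive convergents:
a_0 = 9: 9/1
a_1 = 1: 10/1
a_2 = 2: 29/3
a_3 = 1: 39/4
a_4 = 1: 68/7
a_5 = 11: 787/81
a_6 = 11: 8725/898

8725/898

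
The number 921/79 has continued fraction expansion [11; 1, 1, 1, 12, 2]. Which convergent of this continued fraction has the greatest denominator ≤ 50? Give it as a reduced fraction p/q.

List convergents until the denominator exceeds the bound:
a_0 = 11: 11/1  (≤ bound)
a_1 = 1: 12/1  (≤ bound)
a_2 = 1: 23/2  (≤ bound)
a_3 = 1: 35/3  (≤ bound)
a_4 = 12: 443/38  (≤ bound)
a_5 = 2: 921/79  (> 50, stop)

443/38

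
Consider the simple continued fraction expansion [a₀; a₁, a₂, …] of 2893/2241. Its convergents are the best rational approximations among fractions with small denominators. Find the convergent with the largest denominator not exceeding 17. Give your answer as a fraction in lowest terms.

9/7

List convergents until the denominator exceeds the bound:
a_0 = 1: 1/1  (≤ bound)
a_1 = 3: 4/3  (≤ bound)
a_2 = 2: 9/7  (≤ bound)
a_3 = 3: 31/24  (> 17, stop)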